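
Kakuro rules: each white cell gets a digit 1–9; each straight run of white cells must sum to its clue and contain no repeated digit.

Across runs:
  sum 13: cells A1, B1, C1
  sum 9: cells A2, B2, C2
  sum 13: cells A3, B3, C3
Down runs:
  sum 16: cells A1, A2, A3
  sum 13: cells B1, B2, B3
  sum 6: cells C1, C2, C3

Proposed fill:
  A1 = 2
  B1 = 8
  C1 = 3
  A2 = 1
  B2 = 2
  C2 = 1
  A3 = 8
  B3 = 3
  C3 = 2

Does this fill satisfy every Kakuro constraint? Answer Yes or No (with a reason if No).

No — the across run A2–C2 sums to 4, not 9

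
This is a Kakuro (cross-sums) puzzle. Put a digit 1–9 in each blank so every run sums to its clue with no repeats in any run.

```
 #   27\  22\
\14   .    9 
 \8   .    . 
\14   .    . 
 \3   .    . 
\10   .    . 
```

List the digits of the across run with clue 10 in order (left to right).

3 in 2 cells must be {1,2}.
R1C1 = 14 − 9 = 5 completes the 14 across.
Nothing is forced directly, so branch on R3C2, whose candidates are 5 or 6. If R3C2 = 5: that forces R3C1 = 9, R4C2 = 1, R2C2 = 3, R4C1 = 2, R5C2 = 4, after which R2C1 would have to be in {5} for the 8 across but in {3,4,7,8} for the 27 down — contradiction. So R3C2 = 6.
R3C1 = 14 − 6 = 8 completes the 14 across.
Nothing is forced directly, so branch on R4C1, whose candidates are 1 or 2. If R4C1 = 2: that forces R2C1 = 3, after which R2C2 would have to be in {5} for the 8 across but in {1,2,4} for the 22 down — contradiction. So R4C1 = 1.
R4C2 = 3 − 1 = 2 completes the 3 across.
R2C2 = 1: the only remaining digit allowed by both the 8 across and the 22 down.
R5C2 = 22 − 18 = 4 completes the 22 down.
R2C1 = 8 − 1 = 7 completes the 8 across.
R5C1 = 10 − 4 = 6 completes the 10 across.

6 4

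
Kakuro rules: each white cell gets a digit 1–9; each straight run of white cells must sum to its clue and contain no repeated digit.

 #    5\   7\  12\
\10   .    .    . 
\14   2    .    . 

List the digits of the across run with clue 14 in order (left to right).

R1C1 = 5 − 2 = 3 completes the 5 down.
R1C3 = 5: the only remaining digit allowed by both the 10 across and the 12 down.
R2C3 = 12 − 5 = 7 completes the 12 down.
R1C2 = 10 − 8 = 2 completes the 10 across.
R2C2 = 14 − 9 = 5 completes the 14 across.

2 5 7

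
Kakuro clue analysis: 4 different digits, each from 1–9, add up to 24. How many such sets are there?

8

4 distinct digits from 1–9 sum between 10 and 30.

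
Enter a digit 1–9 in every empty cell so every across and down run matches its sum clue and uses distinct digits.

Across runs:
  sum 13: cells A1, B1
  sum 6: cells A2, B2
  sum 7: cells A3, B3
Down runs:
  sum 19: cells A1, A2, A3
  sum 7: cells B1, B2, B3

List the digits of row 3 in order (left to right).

6 1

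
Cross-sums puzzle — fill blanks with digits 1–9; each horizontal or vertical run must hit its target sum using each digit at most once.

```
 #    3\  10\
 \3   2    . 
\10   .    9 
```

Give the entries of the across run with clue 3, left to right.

2 1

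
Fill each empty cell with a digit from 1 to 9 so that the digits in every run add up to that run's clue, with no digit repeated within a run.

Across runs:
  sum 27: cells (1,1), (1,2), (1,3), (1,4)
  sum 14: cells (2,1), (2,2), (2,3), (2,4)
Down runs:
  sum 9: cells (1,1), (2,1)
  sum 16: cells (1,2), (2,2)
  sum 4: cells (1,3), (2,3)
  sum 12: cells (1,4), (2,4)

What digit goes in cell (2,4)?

4

16 in 2 cells must be {7,9}; 4 in 2 cells must be {1,3}.
Only 3 fits (1,3) under both its across sum 27 and down sum 4.
The 14 across and the 16 down share only 7, so (2,2) = 7.
(2,3) = 4 − 3 = 1 completes the 4 down.
(2,4) = 4: the only remaining digit allowed by both the 14 across and the 12 down.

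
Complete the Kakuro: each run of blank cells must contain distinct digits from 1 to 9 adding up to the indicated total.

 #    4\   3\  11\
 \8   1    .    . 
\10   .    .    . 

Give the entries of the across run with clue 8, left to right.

4 in 2 cells must be {1,3}; 3 in 2 cells must be {1,2}.
Given what's placed, R1C2 must be 2 to fit the 8 across and 3 down.
R1C3 = 8 − 3 = 5 completes the 8 across.
R2C1 = 4 − 1 = 3 completes the 4 down.
R2C2 = 3 − 2 = 1 completes the 3 down.
R2C3 = 10 − 4 = 6 completes the 10 across.

1 2 5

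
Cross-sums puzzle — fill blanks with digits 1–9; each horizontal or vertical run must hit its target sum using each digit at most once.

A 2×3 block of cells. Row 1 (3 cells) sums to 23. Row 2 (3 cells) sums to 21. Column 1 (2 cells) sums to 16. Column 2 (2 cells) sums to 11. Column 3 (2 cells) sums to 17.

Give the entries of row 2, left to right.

7 5 9

23 in 3 cells must be {6,8,9}; 16 in 2 cells must be {7,9}; 17 in 2 cells must be {8,9}.
The 23 across and the 16 down share only 9, so (1,1) = 9.
Given what's placed, (1,3) must be 8 to fit the 23 across and 17 down.
(2,1) = 16 − 9 = 7 completes the 16 down.
(2,3) = 17 − 8 = 9 completes the 17 down.
(1,2) = 23 − 17 = 6 completes the 23 across.
(2,2) = 21 − 16 = 5 completes the 21 across.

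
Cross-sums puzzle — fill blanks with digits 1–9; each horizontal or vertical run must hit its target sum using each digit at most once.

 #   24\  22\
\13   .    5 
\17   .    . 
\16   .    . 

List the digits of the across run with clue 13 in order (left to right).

17 in 2 cells must be {8,9}; 16 in 2 cells must be {7,9}; 24 in 3 cells must be {7,8,9}.
R1C1 = 13 − 5 = 8 completes the 13 across.
Given what's placed, R2C1 must be 9 to fit the 17 across and 24 down.
R2C2 = 17 − 9 = 8 completes the 17 across.
R3C1 = 24 − 17 = 7 completes the 24 down.
R3C2 = 16 − 7 = 9 completes the 16 across.

8, 5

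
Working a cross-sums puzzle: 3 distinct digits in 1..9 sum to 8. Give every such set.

3 distinct digits from 1–9 sum between 6 and 24.

{1,2,5}; {1,3,4}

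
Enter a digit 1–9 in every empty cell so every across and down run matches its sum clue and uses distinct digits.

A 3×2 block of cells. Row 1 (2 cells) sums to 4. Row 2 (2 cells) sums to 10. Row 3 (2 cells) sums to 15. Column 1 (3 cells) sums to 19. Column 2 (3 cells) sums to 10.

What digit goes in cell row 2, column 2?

4 in 2 cells must be {1,3}.
The 4 across and the 19 down share only 3, so (1,1) = 3.
(1,2) = 4 − 3 = 1 completes the 4 across.
Nothing is forced directly, so branch on (2,1), whose candidates are 7 or 9. If (2,1) = 9: then (2,2) would have to be in {1} for the 10 across but in {2,3,4,5,6,7} for the 10 down — contradiction. So (2,1) = 7.
(2,2) = 10 − 7 = 3 completes the 10 across.
(3,1) = 19 − 10 = 9 completes the 19 down.
(3,2) = 15 − 9 = 6 completes the 15 across.

3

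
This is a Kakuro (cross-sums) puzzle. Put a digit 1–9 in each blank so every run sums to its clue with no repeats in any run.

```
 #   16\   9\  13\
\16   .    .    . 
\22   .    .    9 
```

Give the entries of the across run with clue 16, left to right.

9 3 4

16 in 2 cells must be {7,9}.
R1C3 = 13 − 9 = 4 completes the 13 down.
R2C1 = 7: the only remaining digit allowed by both the 22 across and the 16 down.
R2C2 = 22 − 16 = 6 completes the 22 across.
R1C1 = 16 − 7 = 9 completes the 16 down.
R1C2 = 16 − 13 = 3 completes the 16 across.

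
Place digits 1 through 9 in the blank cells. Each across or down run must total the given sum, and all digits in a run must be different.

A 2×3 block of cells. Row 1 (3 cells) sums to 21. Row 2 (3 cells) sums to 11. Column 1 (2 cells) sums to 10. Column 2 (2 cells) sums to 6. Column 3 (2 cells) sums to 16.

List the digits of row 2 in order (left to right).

16 in 2 cells must be {7,9}.
The 11 across and the 16 down share only 7, so (2,3) = 7.
(1,3) = 16 − 7 = 9 completes the 16 down.
Given what's placed, (2,2) must be 1 to fit the 11 across and 6 down.
(1,2) = 6 − 1 = 5 completes the 6 down.
(2,1) = 11 − 8 = 3 completes the 11 across.
(1,1) = 21 − 14 = 7 completes the 21 across.

3 1 7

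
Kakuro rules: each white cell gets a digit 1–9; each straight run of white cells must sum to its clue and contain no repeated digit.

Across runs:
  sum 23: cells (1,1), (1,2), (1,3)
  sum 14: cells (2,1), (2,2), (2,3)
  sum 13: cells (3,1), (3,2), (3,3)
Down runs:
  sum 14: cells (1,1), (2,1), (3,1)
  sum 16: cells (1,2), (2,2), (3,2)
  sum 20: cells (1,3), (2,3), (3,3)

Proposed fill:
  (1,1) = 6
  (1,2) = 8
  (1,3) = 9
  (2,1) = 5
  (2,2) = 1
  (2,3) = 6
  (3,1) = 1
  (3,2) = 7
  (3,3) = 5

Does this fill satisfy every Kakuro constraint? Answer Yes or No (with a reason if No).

No — the down run (1,1)–(3,1) sums to 12, not 14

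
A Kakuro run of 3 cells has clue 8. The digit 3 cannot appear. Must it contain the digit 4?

No

The only way to make 8 from 3 distinct digits under that restriction is {1,2,5}, which does not contain 4.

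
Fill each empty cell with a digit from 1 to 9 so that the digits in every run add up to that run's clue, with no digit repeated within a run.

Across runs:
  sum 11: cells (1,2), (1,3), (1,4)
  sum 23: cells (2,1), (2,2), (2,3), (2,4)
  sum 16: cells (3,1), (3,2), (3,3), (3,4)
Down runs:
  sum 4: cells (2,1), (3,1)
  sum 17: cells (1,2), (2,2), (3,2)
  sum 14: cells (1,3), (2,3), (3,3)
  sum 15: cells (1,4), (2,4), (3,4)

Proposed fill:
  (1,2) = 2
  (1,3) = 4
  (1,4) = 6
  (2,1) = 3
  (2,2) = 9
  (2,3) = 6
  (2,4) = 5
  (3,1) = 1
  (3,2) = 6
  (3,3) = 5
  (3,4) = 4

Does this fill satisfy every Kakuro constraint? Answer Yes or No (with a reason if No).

No — the across run (1,2)–(1,4) sums to 12, not 11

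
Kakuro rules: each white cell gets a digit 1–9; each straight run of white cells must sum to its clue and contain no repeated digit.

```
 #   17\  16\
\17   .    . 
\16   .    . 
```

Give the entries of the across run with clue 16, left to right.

9 7

17 in 2 cells must be {8,9}; 16 in 2 cells must be {7,9}.
The 17 across and the 16 down share only 9, so R1C2 = 9.
The 16 across and the 17 down share only 9, so R2C1 = 9.
R2C2 = 16 − 9 = 7 completes the 16 across.
R1C1 = 17 − 9 = 8 completes the 17 across.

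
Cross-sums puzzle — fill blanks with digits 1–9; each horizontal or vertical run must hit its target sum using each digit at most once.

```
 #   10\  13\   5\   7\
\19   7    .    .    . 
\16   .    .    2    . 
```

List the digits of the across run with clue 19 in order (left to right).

7 8 3 1

R1C3 = 5 − 2 = 3 completes the 5 down.
R2C1 = 10 − 7 = 3 completes the 10 down.
No cell is forced outright now. R2C4 can only be 4 or 5 or 6 (the digits allowed by both its 16 across and its 7 down). If R2C4 = 4: then R1C4 would have to be in {1,4,5,8} for the 19 across but in {3} for the 7 down — contradiction. If R2C4 = 5: then R1C4 would have to be in {1,4,5,8} for the 19 across but in {2} for the 7 down — contradiction. So R2C4 = 6.
R1C4 = 7 − 6 = 1 completes the 7 down.
R2C2 = 16 − 11 = 5 completes the 16 across.
R1C2 = 19 − 11 = 8 completes the 19 across.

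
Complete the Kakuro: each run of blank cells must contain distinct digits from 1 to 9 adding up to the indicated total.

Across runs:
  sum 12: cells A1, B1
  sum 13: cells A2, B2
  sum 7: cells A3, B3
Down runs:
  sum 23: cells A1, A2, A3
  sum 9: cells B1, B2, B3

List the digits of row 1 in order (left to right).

23 in 3 cells must be {6,8,9}.
The 7 across and the 23 down share only 6, so A3 = 6.
B3 = 7 − 6 = 1 completes the 7 across.
Nothing is forced directly, so branch on A1, whose candidates are 8 or 9. If A1 = 8: then B1 would have to be in {4} for the 12 across but in {2,3,5,6} for the 9 down — contradiction. So A1 = 9.
B1 = 12 − 9 = 3 completes the 12 across.
A2 = 23 − 15 = 8 completes the 23 down.
B2 = 13 − 8 = 5 completes the 13 across.

9 3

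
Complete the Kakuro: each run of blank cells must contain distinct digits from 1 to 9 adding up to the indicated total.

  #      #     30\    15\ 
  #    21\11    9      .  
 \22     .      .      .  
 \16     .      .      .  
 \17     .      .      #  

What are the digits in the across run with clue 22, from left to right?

17 in 2 cells must be {8,9}; 30 in 4 cells must be {6,7,8,9}.
R1C3 = 11 − 9 = 2 completes the 11 across.
Given what's placed, R4C2 must be 8 to fit the 17 across and 30 down.
R4C1 = 17 − 8 = 9 completes the 17 across.
Nothing is forced directly, so branch on R2C2, whose candidates are 6 or 7. If R2C2 = 7: then R2C1 would have to be in {6,9} for the 22 across but in {4,5,7,8} for the 21 down — contradiction. So R2C2 = 6.
R2C1 = 7: the only remaining digit allowed by both the 22 across and the 21 down.
R2C3 = 22 − 13 = 9 completes the 22 across.

7 6 9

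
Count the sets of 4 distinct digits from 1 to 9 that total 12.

2

4 distinct digits from 1–9 sum between 10 and 30.
Enumerating: {1,2,3,6}, {1,2,4,5}.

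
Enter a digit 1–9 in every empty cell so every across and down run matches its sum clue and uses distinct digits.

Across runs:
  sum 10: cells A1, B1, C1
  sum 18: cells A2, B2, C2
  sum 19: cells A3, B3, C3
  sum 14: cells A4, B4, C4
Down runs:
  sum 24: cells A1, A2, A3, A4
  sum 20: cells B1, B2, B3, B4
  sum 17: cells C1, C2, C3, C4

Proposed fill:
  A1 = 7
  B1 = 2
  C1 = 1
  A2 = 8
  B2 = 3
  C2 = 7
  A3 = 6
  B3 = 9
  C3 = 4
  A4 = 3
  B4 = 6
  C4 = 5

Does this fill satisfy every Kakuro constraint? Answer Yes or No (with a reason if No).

Yes

Across: 7+2+1=10; 8+3+7=18; 6+9+4=19; 3+6+5=14. Down: 7+8+6+3=24; 2+3+9+6=20; 1+7+4+5=17. No digit repeats within any run.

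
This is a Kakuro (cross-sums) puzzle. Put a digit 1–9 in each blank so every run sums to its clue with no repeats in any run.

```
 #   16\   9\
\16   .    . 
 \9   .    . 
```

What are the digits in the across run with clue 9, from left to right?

16 in 2 cells must be {7,9}.
The 16 across and the 9 down share only 7, so R1C2 = 7.
The 9 across and the 16 down share only 7, so R2C1 = 7.
R2C2 = 9 − 7 = 2 completes the 9 across.
R1C1 = 16 − 7 = 9 completes the 16 across.

7 2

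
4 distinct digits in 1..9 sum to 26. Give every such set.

{2,7,8,9}; {3,6,8,9}; {4,5,8,9}; {4,6,7,9}; {5,6,7,8}

4 distinct digits from 1–9 sum between 10 and 30.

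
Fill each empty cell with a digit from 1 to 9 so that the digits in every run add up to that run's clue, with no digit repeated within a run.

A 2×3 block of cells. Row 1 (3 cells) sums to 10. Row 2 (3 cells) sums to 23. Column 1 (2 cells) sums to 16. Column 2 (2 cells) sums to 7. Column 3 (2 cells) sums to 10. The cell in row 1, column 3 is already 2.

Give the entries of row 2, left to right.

23 in 3 cells must be {6,8,9}; 16 in 2 cells must be {7,9}.
(1,1) = 7: the only remaining digit allowed by both the 10 across and the 16 down.
(1,2) = 10 − 9 = 1 completes the 10 across.
(2,1) = 16 − 7 = 9 completes the 16 down.
(2,2) = 7 − 1 = 6 completes the 7 down.
(2,3) = 23 − 15 = 8 completes the 23 across.

9 6 8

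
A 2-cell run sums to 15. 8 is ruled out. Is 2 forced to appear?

No

The only way to make 15 from 2 distinct digits under that restriction is {6,9}, which does not contain 2.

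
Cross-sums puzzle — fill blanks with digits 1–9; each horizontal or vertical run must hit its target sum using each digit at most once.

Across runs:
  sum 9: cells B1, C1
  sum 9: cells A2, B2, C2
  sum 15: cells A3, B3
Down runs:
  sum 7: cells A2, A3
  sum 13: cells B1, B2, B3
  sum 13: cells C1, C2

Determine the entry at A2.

1

The 15 across and the 7 down share only 6, so A3 = 6.
B3 = 15 − 6 = 9 completes the 15 across.
A2 = 7 − 6 = 1 completes the 7 down.
B2 = 3: the only remaining digit allowed by both the 9 across and the 13 down.
C2 = 9 − 4 = 5 completes the 9 across.
B1 = 13 − 12 = 1 completes the 13 down.
C1 = 9 − 1 = 8 completes the 9 across.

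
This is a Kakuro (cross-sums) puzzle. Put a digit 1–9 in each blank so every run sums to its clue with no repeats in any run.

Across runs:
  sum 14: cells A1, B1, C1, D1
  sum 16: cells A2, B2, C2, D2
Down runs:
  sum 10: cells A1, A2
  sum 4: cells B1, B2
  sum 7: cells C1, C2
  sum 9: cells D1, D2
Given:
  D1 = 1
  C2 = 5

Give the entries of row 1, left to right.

4 in 2 cells must be {1,3}.
B1 = 3: the only remaining digit allowed by both the 14 across and the 4 down.
C1 = 7 − 5 = 2 completes the 7 down.
B2 = 4 − 3 = 1 completes the 4 down.
D2 = 9 − 1 = 8 completes the 9 down.
A1 = 14 − 6 = 8 completes the 14 across.
A2 = 16 − 14 = 2 completes the 16 across.

8 3 2 1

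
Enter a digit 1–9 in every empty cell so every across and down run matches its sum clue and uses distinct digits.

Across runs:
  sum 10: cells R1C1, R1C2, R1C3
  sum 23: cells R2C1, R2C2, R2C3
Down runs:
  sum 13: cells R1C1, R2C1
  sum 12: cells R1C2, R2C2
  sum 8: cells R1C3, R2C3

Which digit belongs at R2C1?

8

23 in 3 cells must be {6,8,9}.
The 23 across and the 8 down share only 6, so R2C3 = 6.
R1C3 = 8 − 6 = 2 completes the 8 down.
Nothing is forced directly, so branch on R1C1, whose candidates are 5 or 7. If R1C1 = 7: then R1C2 would have to be in {1} for the 10 across but in {3,4,5,7,8,9} for the 12 down — contradiction. So R1C1 = 5.
R1C2 = 10 − 7 = 3 completes the 10 across.
R2C1 = 13 − 5 = 8 completes the 13 down.
R2C2 = 23 − 14 = 9 completes the 23 across.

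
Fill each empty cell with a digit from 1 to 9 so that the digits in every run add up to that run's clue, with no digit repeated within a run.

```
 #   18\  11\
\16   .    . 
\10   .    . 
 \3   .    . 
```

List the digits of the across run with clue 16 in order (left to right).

16 in 2 cells must be {7,9}; 3 in 2 cells must be {1,2}.
The 16 across and the 11 down share only 7, so R1C2 = 7.
Given what's placed, R3C2 must be 1 to fit the 3 across and 11 down.
R1C1 = 16 − 7 = 9 completes the 16 across.
R2C2 = 11 − 8 = 3 completes the 11 down.
R3C1 = 3 − 1 = 2 completes the 3 across.
R2C1 = 10 − 3 = 7 completes the 10 across.

9 7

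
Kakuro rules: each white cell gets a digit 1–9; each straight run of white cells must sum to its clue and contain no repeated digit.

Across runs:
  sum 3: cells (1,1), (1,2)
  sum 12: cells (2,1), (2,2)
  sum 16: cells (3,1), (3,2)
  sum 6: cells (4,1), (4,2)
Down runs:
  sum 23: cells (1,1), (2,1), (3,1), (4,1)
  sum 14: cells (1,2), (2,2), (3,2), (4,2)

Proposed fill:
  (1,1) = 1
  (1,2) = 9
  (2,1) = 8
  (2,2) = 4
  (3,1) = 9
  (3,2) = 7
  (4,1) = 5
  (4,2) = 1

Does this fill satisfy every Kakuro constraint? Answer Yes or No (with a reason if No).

No — the down run (1,2)–(4,2) sums to 21, not 14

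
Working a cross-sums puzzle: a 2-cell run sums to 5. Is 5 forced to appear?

Counterexample: {1,4} sums to 5 without using 5.

No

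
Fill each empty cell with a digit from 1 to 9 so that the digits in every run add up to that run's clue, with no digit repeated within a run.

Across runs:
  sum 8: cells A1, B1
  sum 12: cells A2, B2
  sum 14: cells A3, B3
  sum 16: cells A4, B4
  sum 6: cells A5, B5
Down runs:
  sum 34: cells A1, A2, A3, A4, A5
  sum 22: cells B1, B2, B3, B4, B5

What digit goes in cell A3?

16 in 2 cells must be {7,9}; 34 in 5 cells must be {4,6,7,8,9}.
Only 4 fits A5 under both its across sum 6 and down sum 34.
B5 = 6 − 4 = 2 completes the 6 across.
Nothing is forced directly, so branch on A1, whose candidates are 6 or 7. If A1 = 6: then B1 would have to be in {2} for the 8 across but in {1,3,4,5,6,7,8,9} for the 22 down — contradiction. So A1 = 7.
B1 = 8 − 7 = 1 completes the 8 across.
A4 = 9: the only remaining digit allowed by both the 16 across and the 34 down.
B4 = 16 − 9 = 7 completes the 16 across.
Given what's placed, A2 must be 8 to fit the 12 across and 34 down.
B2 = 12 − 8 = 4 completes the 12 across.
A3 = 34 − 28 = 6 completes the 34 down.

6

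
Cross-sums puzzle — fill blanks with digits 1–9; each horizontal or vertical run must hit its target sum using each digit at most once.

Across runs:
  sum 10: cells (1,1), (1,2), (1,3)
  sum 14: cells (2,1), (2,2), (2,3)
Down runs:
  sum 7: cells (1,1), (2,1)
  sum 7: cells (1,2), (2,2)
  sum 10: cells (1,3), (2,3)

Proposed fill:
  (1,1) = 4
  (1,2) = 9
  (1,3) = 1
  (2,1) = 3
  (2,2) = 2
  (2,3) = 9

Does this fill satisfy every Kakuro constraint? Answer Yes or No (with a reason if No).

No — the across run (1,1)–(1,3) sums to 14, not 10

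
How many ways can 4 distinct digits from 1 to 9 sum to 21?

4 distinct digits from 1–9 sum between 10 and 30.

11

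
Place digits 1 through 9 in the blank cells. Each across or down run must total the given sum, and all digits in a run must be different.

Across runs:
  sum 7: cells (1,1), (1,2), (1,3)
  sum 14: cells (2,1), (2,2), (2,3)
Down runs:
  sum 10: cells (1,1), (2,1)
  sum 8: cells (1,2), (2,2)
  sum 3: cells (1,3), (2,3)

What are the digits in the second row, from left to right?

7 in 3 cells must be {1,2,4}; 3 in 2 cells must be {1,2}.
Nothing is forced directly, so branch on (1,2), whose candidates are 1 or 2. If (1,2) = 2: that forces (1,3) = 1, (2,2) = 6, after which (2,3) would have to be in {1,3,5,7} for the 14 across but in {2} for the 3 down — contradiction. So (1,2) = 1.
Given what's placed, (1,3) must be 2 to fit the 7 across and 3 down.
(2,2) = 8 − 1 = 7 completes the 8 down.
(2,3) = 3 − 2 = 1 completes the 3 down.
(1,1) = 7 − 3 = 4 completes the 7 across.
(2,1) = 14 − 8 = 6 completes the 14 across.

6 7 1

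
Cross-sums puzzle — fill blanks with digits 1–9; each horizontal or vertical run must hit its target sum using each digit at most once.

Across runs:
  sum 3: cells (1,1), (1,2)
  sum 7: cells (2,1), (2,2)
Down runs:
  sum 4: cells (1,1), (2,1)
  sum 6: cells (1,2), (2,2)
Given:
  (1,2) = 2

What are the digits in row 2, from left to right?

3 4

3 in 2 cells must be {1,2}; 4 in 2 cells must be {1,3}.
(1,1) = 3 − 2 = 1 completes the 3 across.
(2,1) = 4 − 1 = 3 completes the 4 down.
(2,2) = 7 − 3 = 4 completes the 7 across.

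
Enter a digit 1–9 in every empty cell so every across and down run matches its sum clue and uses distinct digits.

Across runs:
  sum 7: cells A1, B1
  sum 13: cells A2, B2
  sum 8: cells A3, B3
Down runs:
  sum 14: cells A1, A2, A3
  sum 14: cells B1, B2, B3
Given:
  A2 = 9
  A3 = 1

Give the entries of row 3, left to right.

1 7

A1 = 14 − 10 = 4 completes the 14 down.
B1 = 7 − 4 = 3 completes the 7 across.
B2 = 13 − 9 = 4 completes the 13 across.
B3 = 8 − 1 = 7 completes the 8 across.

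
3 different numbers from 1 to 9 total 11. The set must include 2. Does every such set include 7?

No

Counterexample: {1,2,8} sums to 11 under that restriction without using 7.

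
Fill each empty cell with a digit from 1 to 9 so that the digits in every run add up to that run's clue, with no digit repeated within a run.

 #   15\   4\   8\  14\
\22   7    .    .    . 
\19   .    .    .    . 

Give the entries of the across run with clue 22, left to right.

7 1 6 8

4 in 2 cells must be {1,3}.
R2C1 = 15 − 7 = 8 completes the 15 down.
Nothing is forced directly, so branch on R1C2, whose candidates are 1 or 3. If R1C2 = 3: then R1C3 would have to be in {4,8} for the 22 across but in {1,2,3,5,6,7} for the 8 down — contradiction. So R1C2 = 1.
R2C2 = 4 − 1 = 3 completes the 4 down.
Given what's placed, R2C4 must be 6 to fit the 19 across and 14 down.
R1C4 = 14 − 6 = 8 completes the 14 down.
R2C3 = 19 − 17 = 2 completes the 19 across.
R1C3 = 22 − 16 = 6 completes the 22 across.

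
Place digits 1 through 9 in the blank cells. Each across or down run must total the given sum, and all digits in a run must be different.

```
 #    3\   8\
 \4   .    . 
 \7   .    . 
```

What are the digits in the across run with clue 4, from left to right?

1 3

4 in 2 cells must be {1,3}; 3 in 2 cells must be {1,2}.
The 4 across and the 3 down share only 1, so R1C1 = 1.
R1C2 = 4 − 1 = 3 completes the 4 across.
R2C1 = 3 − 1 = 2 completes the 3 down.
R2C2 = 7 − 2 = 5 completes the 7 across.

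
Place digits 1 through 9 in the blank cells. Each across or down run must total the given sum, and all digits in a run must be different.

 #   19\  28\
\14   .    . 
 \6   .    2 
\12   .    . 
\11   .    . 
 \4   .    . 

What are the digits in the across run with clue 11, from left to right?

4 in 2 cells must be {1,3}.
R2C1 = 6 − 2 = 4 completes the 6 across.
R5C2 = 3: the only remaining digit allowed by both the 4 across and the 28 down.
R5C1 = 4 − 3 = 1 completes the 4 across.
Nothing is forced directly, so branch on R3C2, whose candidates are 8 or 9. If R3C2 = 8: then R3C1 would have to be in {4} for the 12 across but in {2,3,5,6,7,9} for the 19 down — contradiction. So R3C2 = 9.
R3C1 = 12 − 9 = 3 completes the 12 across.
Nothing is forced directly, so branch on R1C2, whose candidates are 6 or 8. If R1C2 = 6: then R1C1 would have to be in {8} for the 14 across but in {2,5,6,9} for the 19 down — contradiction. So R1C2 = 8.
R1C1 = 14 − 8 = 6 completes the 14 across.
R4C1 = 19 − 14 = 5 completes the 19 down.
R4C2 = 11 − 5 = 6 completes the 11 across.

5 6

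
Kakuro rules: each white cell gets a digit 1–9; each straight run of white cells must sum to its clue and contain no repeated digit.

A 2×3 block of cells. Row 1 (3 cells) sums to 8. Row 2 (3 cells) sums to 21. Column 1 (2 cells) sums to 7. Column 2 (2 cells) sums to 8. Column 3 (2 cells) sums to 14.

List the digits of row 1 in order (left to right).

2, 1, 5

The 8 across and the 14 down share only 5, so (1,3) = 5.
(2,3) = 14 − 5 = 9 completes the 14 down.
Nothing is forced directly, so branch on (2,1), whose candidates are 4 or 5. If (2,1) = 4: then (1,1) would have to be in {1,2} for the 8 across but in {3} for the 7 down — contradiction. So (2,1) = 5.
(1,1) = 7 − 5 = 2 completes the 7 down.
(1,2) = 8 − 7 = 1 completes the 8 across.
(2,2) = 21 − 14 = 7 completes the 21 across.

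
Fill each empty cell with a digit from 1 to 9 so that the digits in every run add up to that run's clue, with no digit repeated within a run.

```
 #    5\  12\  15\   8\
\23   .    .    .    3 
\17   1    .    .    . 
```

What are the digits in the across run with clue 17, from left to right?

1 3 8 5

R1C1 = 5 − 1 = 4 completes the 5 down.
R2C4 = 8 − 3 = 5 completes the 8 down.
No cell is forced outright now. R1C2 can only be 7 or 9 (the digits allowed by both its 23 across and its 12 down). If R1C2 = 7: that forces R1C3 = 9, after which R2C2 would have to be in {2,3,4,7,8,9} for the 17 across but in {5} for the 12 down — contradiction. So R1C2 = 9.
R1C3 = 23 − 16 = 7 completes the 23 across.
R2C2 = 12 − 9 = 3 completes the 12 down.
R2C3 = 17 − 9 = 8 completes the 17 across.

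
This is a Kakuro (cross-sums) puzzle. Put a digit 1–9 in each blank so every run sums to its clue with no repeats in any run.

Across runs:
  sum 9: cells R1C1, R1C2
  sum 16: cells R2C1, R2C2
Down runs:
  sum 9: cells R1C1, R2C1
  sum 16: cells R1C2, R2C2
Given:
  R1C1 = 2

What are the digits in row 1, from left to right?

16 in 2 cells must be {7,9}.
R1C2 = 9 − 2 = 7 completes the 9 across.
R2C1 = 9 − 2 = 7 completes the 9 down.
R2C2 = 16 − 7 = 9 completes the 16 across.

2, 7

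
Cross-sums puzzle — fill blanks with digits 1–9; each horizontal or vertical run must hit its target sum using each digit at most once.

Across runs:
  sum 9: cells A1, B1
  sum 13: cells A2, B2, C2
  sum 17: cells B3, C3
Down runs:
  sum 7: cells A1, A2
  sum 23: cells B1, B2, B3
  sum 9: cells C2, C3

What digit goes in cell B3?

17 in 2 cells must be {8,9}; 23 in 3 cells must be {6,8,9}.
The 17 across and the 9 down share only 8, so C3 = 8.
C2 = 9 − 8 = 1 completes the 9 down.
B3 = 17 − 8 = 9 completes the 17 across.
B2 = 8: the only remaining digit allowed by both the 13 across and the 23 down.
B1 = 23 − 17 = 6 completes the 23 down.
A2 = 13 − 9 = 4 completes the 13 across.
A1 = 9 − 6 = 3 completes the 9 across.

9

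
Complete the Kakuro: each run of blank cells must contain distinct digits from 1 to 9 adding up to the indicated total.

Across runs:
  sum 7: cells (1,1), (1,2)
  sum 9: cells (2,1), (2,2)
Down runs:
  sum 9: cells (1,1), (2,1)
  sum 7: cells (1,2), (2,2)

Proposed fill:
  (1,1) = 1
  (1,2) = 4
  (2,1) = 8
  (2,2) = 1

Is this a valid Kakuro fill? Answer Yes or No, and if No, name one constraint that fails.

No — the across run (1,1)–(1,2) sums to 5, not 7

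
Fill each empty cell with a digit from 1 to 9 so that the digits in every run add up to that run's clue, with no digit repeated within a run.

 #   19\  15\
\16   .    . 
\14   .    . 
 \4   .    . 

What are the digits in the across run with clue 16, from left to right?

7 9

16 in 2 cells must be {7,9}; 4 in 2 cells must be {1,3}.
The 4 across and the 19 down share only 3, so R3C1 = 3.
R3C2 = 4 − 3 = 1 completes the 4 across.
Given what's placed, R1C2 must be 9 to fit the 16 across and 15 down.
R2C1 = 9: the only remaining digit allowed by both the 14 across and the 19 down.
R2C2 = 14 − 9 = 5 completes the 14 across.
R1C1 = 16 − 9 = 7 completes the 16 across.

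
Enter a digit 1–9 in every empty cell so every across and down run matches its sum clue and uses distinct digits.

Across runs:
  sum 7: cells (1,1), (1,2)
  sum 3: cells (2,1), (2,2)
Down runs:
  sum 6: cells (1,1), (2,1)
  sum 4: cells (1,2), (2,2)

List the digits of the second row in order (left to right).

3 in 2 cells must be {1,2}; 4 in 2 cells must be {1,3}.
The 3 across and the 4 down share only 1, so (2,2) = 1.
(1,2) = 4 − 1 = 3 completes the 4 down.
(2,1) = 3 − 1 = 2 completes the 3 across.
(1,1) = 7 − 3 = 4 completes the 7 across.

2 1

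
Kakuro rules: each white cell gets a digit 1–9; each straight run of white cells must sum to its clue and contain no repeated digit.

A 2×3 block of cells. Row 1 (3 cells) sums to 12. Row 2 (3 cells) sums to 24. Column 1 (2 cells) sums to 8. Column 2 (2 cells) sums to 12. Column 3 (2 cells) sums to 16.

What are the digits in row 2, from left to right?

24 in 3 cells must be {7,8,9}; 16 in 2 cells must be {7,9}.
The 24 across and the 8 down share only 7, so (2,1) = 7.
Given what's placed, (2,3) must be 9 to fit the 24 across and 16 down.
(1,1) = 8 − 7 = 1 completes the 8 down.
(1,3) = 16 − 9 = 7 completes the 16 down.
(2,2) = 24 − 16 = 8 completes the 24 across.
(1,2) = 12 − 8 = 4 completes the 12 across.

7 8 9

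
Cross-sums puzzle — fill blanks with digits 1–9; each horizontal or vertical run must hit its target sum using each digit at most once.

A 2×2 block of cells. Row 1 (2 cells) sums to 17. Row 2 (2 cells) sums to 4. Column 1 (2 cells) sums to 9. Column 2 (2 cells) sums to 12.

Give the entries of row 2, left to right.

1 3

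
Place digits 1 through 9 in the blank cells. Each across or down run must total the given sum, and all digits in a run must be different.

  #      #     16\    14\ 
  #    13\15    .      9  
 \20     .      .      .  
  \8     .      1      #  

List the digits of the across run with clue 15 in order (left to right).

6, 9

R1C2 = 15 − 9 = 6 completes the 15 across.
R2C2 = 16 − 7 = 9 completes the 16 down.
R2C3 = 14 − 9 = 5 completes the 14 down.
R3C1 = 8 − 1 = 7 completes the 8 across.
R2C1 = 20 − 14 = 6 completes the 20 across.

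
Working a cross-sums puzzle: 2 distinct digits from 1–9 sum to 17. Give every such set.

{8,9}

2 distinct digits from 1–9 sum between 3 and 17.
Only one set works: {8,9}.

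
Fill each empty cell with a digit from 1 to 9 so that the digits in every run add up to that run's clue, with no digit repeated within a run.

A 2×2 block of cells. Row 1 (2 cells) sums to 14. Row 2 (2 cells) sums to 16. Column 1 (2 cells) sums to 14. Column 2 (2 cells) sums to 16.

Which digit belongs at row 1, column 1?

16 in 2 cells must be {7,9}.
The 14 across and the 16 down share only 9, so (1,2) = 9.
The 16 across and the 14 down share only 9, so (2,1) = 9.
(2,2) = 16 − 9 = 7 completes the 16 across.
(1,1) = 14 − 9 = 5 completes the 14 across.

5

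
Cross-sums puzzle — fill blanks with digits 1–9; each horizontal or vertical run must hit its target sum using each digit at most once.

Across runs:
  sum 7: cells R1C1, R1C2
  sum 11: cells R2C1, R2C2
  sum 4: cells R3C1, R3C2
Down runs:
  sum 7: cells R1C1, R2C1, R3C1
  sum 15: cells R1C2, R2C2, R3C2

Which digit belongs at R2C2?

7

4 in 2 cells must be {1,3}; 7 in 3 cells must be {1,2,4}.
The 4 across and the 7 down share only 1, so R3C1 = 1.
R3C2 = 4 − 1 = 3 completes the 4 across.
Nothing is forced directly, so branch on R1C1, whose candidates are 2 or 4. If R1C1 = 4: then R1C2 would have to be in {3} for the 7 across but in {4,5,7,8} for the 15 down — contradiction. So R1C1 = 2.
R1C2 = 7 − 2 = 5 completes the 7 across.
R2C1 = 7 − 3 = 4 completes the 7 down.
R2C2 = 11 − 4 = 7 completes the 11 across.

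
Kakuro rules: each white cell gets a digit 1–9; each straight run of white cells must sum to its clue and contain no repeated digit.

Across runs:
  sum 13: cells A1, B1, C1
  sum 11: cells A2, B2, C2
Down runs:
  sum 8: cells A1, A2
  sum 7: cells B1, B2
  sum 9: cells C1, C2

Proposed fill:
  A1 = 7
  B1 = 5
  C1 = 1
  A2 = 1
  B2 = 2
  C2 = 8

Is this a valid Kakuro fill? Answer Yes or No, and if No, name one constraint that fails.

Across: 7+5+1=13; 1+2+8=11. Down: 7+1=8; 5+2=7; 1+8=9. No digit repeats within any run.

Yes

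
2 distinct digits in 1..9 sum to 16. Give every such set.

{7,9}

2 distinct digits from 1–9 sum between 3 and 17.
Only one set works: {7,9}.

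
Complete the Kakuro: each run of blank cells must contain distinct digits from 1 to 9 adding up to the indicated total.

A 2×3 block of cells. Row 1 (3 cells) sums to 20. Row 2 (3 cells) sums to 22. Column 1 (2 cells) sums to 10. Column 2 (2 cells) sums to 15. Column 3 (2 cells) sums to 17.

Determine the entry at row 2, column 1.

7

17 in 2 cells must be {8,9}.
Nothing is forced directly, so branch on (1,3), whose candidates are 8 or 9. If (1,3) = 9: that forces (2,3) = 8, (2,1) = 9, after which (2,2) would have to be in {5} for the 22 across but in {6,7,8,9} for the 15 down — contradiction. So (1,3) = 8.
(2,3) = 17 − 8 = 9 completes the 17 down.
Nothing is forced directly, so branch on (1,2), whose candidates are 7 or 9. If (1,2) = 7: then (1,1) would have to be in {5} for the 20 across but in {1,2,3,4,6,7,8,9} for the 10 down — contradiction. So (1,2) = 9.
(1,1) = 20 − 17 = 3 completes the 20 across.
(2,1) = 10 − 3 = 7 completes the 10 down.
(2,2) = 22 − 16 = 6 completes the 22 across.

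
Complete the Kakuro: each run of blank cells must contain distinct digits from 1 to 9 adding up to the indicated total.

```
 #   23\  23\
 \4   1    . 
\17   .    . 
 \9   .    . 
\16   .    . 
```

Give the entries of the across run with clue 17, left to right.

8 9

4 in 2 cells must be {1,3}; 17 in 2 cells must be {8,9}; 16 in 2 cells must be {7,9}.
R1C2 = 4 − 1 = 3 completes the 4 across.
No cell is forced outright now. R4C2 can only be 7 or 9 (the digits allowed by both its 16 across and its 23 down). If R4C2 = 9: then R2C2 would have to be in {8,9} for the 17 across but in {4,5,6,7} for the 23 down — contradiction. So R4C2 = 7.
R4C1 = 16 − 7 = 9 completes the 16 across.
R2C1 = 8: the only remaining digit allowed by both the 17 across and the 23 down.
R2C2 = 17 − 8 = 9 completes the 17 across.
R3C1 = 23 − 18 = 5 completes the 23 down.
R3C2 = 9 − 5 = 4 completes the 9 across.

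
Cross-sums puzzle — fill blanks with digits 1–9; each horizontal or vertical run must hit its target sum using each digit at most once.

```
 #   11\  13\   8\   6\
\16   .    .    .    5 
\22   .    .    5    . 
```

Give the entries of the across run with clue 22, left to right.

9 7 5 1

R1C3 = 8 − 5 = 3 completes the 8 down.
R2C4 = 6 − 5 = 1 completes the 6 down.
Nothing is forced directly, so branch on R1C2, whose candidates are 6 or 7. If R1C2 = 7: then R1C1 would have to be in {1} for the 16 across but in {2,3,4,5,6,7,8,9} for the 11 down — contradiction. So R1C2 = 6.
R1C1 = 16 − 14 = 2 completes the 16 across.
R2C1 = 11 − 2 = 9 completes the 11 down.
R2C2 = 22 − 15 = 7 completes the 22 across.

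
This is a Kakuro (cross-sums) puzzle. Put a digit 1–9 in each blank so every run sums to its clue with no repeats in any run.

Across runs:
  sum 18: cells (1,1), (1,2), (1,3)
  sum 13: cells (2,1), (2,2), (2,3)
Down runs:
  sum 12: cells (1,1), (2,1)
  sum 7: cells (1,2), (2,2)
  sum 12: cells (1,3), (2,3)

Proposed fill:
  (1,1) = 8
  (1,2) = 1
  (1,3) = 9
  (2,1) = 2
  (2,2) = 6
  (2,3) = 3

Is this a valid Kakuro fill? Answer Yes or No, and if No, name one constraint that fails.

No — the across run (2,1)–(2,3) sums to 11, not 13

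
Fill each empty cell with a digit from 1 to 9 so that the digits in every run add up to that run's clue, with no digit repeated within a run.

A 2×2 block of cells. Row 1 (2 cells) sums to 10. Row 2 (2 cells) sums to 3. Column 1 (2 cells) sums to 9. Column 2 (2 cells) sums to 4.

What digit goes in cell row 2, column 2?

1

3 in 2 cells must be {1,2}; 4 in 2 cells must be {1,3}.
The 3 across and the 4 down share only 1, so (2,2) = 1.
(1,2) = 4 − 1 = 3 completes the 4 down.
(2,1) = 3 − 1 = 2 completes the 3 across.
(1,1) = 10 − 3 = 7 completes the 10 across.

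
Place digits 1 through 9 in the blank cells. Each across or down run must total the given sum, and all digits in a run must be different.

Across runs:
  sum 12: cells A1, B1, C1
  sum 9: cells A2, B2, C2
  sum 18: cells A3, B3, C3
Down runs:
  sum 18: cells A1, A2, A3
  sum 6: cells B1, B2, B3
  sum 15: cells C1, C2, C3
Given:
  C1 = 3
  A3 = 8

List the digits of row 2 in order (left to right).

3 1 5

6 in 3 cells must be {1,2,3}.
Nothing is forced directly, so branch on B1, whose candidates are 1 or 2. If B1 = 1: then A1 would have to be in {8} for the 12 across but in {1,3,4,6,7,9} for the 18 down — contradiction. So B1 = 2.
A1 = 12 − 5 = 7 completes the 12 across.
A2 = 18 − 15 = 3 completes the 18 down.
Given what's placed, B2 must be 1 to fit the 9 across and 6 down.
C2 = 9 − 4 = 5 completes the 9 across.
B3 = 6 − 3 = 3 completes the 6 down.
C3 = 18 − 11 = 7 completes the 18 across.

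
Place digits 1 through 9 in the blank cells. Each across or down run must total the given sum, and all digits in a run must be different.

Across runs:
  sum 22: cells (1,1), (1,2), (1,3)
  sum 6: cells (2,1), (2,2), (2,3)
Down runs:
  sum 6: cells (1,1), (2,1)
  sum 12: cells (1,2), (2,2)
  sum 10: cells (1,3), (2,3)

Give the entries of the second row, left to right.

1, 3, 2

6 in 3 cells must be {1,2,3}.
The 22 across and the 6 down share only 5, so (1,1) = 5.
(2,1) = 6 − 5 = 1 completes the 6 down.
Given what's placed, (2,2) must be 3 to fit the 6 across and 12 down.
(2,3) = 6 − 4 = 2 completes the 6 across.
(1,2) = 12 − 3 = 9 completes the 12 down.
(1,3) = 22 − 14 = 8 completes the 22 across.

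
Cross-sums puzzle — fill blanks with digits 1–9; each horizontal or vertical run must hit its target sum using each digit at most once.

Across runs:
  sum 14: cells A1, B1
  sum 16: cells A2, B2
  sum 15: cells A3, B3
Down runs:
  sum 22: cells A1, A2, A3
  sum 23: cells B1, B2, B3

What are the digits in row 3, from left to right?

9 6

16 in 2 cells must be {7,9}; 23 in 3 cells must be {6,8,9}.
The 16 across and the 23 down share only 9, so B2 = 9.
A2 = 16 − 9 = 7 completes the 16 across.
Nothing is forced directly, so branch on A1, whose candidates are 6 or 9. If A1 = 9: then B1 would have to be in {5} for the 14 across but in {6,8} for the 23 down — contradiction. So A1 = 6.
B1 = 14 − 6 = 8 completes the 14 across.
A3 = 22 − 13 = 9 completes the 22 down.
B3 = 15 − 9 = 6 completes the 15 across.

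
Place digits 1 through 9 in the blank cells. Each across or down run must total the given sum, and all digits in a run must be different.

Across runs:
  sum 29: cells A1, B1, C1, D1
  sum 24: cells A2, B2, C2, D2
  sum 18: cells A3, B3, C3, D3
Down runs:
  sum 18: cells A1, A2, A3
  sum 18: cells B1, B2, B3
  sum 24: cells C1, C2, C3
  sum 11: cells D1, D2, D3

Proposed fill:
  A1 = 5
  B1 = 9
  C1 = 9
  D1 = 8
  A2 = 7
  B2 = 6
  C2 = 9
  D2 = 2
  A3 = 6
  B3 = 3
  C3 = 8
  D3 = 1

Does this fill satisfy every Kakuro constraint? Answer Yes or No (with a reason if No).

No — the across run A1–D1 sums to 31, not 29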